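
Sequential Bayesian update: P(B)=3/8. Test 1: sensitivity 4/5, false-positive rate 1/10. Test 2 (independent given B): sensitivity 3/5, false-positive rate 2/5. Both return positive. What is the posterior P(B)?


After test 1: P(+) = 4/5*3/8 + 1/10*5/8 = 29/80
P(B|+) = (3/10)/(29/80) = 24/29
After test 2 (use post1 as new prior): P(+) = 3/5*24/29 + 2/5*5/29 = 82/145
P(B|+,+) = (72/145)/(82/145) = 36/41

36/41


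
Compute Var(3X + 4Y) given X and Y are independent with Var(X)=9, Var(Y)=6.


Independence => Cov(X,Y)=0
Var(3X + 4Y) = 3^2*Var(X) + 4^2*Var(Y)
= 9*9 + 16*6 = 177

177


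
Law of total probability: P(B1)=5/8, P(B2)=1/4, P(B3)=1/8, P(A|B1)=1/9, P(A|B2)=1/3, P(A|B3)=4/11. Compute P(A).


P(A) = P(A|B1)P(B1) + P(A|B2)P(B2) + P(A|B3)P(B3)
= 1/9*5/8 + 1/3*1/4 + 4/11*1/8
= 5/72 + 1/12 + 1/22 = 157/792

157/792


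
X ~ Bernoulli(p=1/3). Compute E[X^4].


For Bernoulli: X in {0,1}
E[X^4] = 0^4*(1-1/3) + 1^4*1/3 = 1/3

1/3


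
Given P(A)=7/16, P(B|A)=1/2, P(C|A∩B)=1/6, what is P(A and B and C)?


P(A∩B∩C) = P(A) * P(B|A) * P(C|A∩B)
= 7/16 * 1/2 * 1/6
= 7/32 * 1/6 = 7/192

7/192


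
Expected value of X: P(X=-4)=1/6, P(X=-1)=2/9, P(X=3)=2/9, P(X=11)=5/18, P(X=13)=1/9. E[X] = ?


E[X] = sum(x * P(x))
= -4*1/6 - 1*2/9 + 3*2/9 + 11*5/18 + 13*1/9
= 77/18

77/18


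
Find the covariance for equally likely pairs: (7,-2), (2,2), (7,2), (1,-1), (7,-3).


E[X]=24/5, E[Y]=-2/5, E[XY]=-18/5
Cov(X,Y) = E[XY] - E[X]E[Y] = -18/5 - 24/5*-2/5 = -42/25

-42/25


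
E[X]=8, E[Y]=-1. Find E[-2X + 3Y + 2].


E[-2X + 3Y + 2] = -2*E[X] + 3*E[Y] + 2
= (-2)*(8) + (3)*(-1) + (2)
= -16 - 3 + 2 = -17

-17


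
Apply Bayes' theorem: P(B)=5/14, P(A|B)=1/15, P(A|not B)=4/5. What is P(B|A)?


P(A) = P(A|B)P(B) + P(A|B')P(B') = 1/15*5/14 + 4/5*9/14 = 113/210
P(B|A) = P(A|B)P(B)/P(A) = (1/42)/(113/210) = 5/113

5/113


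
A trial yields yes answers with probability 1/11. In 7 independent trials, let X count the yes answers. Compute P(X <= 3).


P(X<=3) = P(X=0) + P(X=1) + P(X=2) + P(X=3)
= 10000000/19487171 + 7000000/19487171 + 2100000/19487171 + 350000/19487171
= 19450000/19487171

19450000/19487171


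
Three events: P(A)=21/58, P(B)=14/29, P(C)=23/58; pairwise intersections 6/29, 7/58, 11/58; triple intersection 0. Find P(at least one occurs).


P(A∪B∪C) = P(A)+P(B)+P(C) - P(AB)-P(AC)-P(BC) + P(ABC)
= 21/58+14/29+23/58 - 6/29-7/58-11/58 + 0
= 21/29

21/29


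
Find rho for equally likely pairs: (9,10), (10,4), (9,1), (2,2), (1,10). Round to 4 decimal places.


Cov(X,Y) = -2.8800, Var(X) = 14.9600, Var(Y) = 15.0400
rho = Cov/(sqrt(VarX)*sqrt(VarY)) = -0.1920

-0.1920


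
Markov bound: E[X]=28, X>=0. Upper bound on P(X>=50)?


Markov: P(X >= a) <= E[X]/a
P(X >= 50) <= 28/50 = 14/25

14/25


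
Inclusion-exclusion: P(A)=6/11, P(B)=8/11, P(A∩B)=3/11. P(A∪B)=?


P(A∪B) = P(A) + P(B) - P(A∩B)
= 6/11 + 8/11 - 3/11 = 1

1


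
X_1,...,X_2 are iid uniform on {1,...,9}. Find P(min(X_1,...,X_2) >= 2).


P(min >= 2) = P(all X_i >= 2) = (P(X_1 >= 2))^2
= (8/9)^2 = 64/81

64/81


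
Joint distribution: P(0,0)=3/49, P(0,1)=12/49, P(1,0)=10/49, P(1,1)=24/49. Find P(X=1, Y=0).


Read from table: P(X=1, Y=0) = 10/49

10/49


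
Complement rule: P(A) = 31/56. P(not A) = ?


P(A') = 1 - P(A) = 1 - 31/56 = 25/56

25/56


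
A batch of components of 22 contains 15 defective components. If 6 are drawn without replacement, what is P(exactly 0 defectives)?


P(X=0) = C(15,0)*C(7,6) / C(22,6)
= 1*7 / 74613
= 7/74613 = 1/10659

1/10659


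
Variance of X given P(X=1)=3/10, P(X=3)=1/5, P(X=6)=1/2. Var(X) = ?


E[X] = 39/10, E[X^2] = 201/10
Var(X) = E[X^2] - (E[X])^2 = 201/10 - (39/10)^2 = 489/100

489/100


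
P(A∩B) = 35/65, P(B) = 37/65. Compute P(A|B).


P(A|B) = P(A∩B)/P(B) = (35/65)/(37/65) = 35/37

35/37


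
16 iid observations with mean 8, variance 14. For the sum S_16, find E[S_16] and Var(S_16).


E[S_n] = n*mu = 16*8 = 128
Var(S_n) = n*sigma^2 = 16*14 = 224

E[S_16]=128, Var(S_16)=224


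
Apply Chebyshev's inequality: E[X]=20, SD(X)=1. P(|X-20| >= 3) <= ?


k = 3/1 = 3
Chebyshev: P(|X-mu| >= k*sigma) <= 1/k^2 = 1/3^2 = 1/9

1/9


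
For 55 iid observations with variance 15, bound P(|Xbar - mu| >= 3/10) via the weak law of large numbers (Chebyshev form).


Var(Xbar) = Var(X)/n = 15/55
Chebyshev: P(|Xbar-mu| >= 3/10) <= Var(Xbar)/(3/10)^2 = (3/11)/(9/100) = 100/33
Bound exceeds 1, so trivial bound: 1

1


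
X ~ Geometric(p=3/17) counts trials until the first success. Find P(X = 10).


P(X=10) = (1-p)^9 * p = (14/17)^9 * 3/17
= 20661046784/118587876497 * 3/17 = 61983140352/2015993900449

61983140352/2015993900449


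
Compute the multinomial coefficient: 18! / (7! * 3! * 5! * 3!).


18! = 6402373705728000
Denominator: 7!=5040 * 3!=6 * 5!=120 * 3!=6
Coefficient = 6402373705728000 / 21772800 = 294053760

294053760


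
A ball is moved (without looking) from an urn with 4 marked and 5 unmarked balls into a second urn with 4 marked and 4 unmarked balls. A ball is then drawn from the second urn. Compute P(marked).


P(transfer marked) = 4/9; P(transfer unmarked) = 5/9
If marked transferred: Urn II has 5 marked of 9, so P(marked|marked moved) = 5/9
If unmarked transferred: Urn II has 4 marked of 9, so P(marked|unmarked moved) = 4/9
By total probability: P(marked) = 4/9*5/9 + 5/9*4/9 = 40/81

40/81


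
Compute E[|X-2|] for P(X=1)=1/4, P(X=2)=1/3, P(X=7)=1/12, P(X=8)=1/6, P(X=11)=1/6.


E[|X-2|] = sum(g(x)*P(x))
= 1*1/4 + 0*1/3 + 5*1/12 + 6*1/6 + 9*1/6
= 19/6

19/6


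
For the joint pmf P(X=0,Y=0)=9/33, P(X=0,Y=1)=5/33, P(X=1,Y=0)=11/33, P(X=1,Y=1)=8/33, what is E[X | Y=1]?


P(Y=1) = 13/33
E[X|Y=1] = (0*5 + 1*8)/13 = 8/13

8/13


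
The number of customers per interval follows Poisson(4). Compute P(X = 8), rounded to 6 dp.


P(X=8) = e^(-4) * 4^8 / 8!
≈ 0.01831563889 * 65536 / 40320
≈ 0.029770

0.029770


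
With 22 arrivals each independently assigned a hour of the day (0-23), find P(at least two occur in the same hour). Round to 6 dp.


P(all different) = prod((24-i)/24 for i=0..21) = 0.000000
P(at least one match) = 1 - 0.000000 = 1.000000

1.000000


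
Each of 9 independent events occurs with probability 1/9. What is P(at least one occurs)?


P(at least one) = 1 - P(none)
P(none) = (1 - 1/9)^9 = (8/9)^9 = 134217728/387420489
P(at least one) = 1 - 134217728/387420489 = 253202761/387420489

253202761/387420489


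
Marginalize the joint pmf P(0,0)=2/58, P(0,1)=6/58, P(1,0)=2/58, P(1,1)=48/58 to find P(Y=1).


P(Y=1) = P(0,1)+P(1,1) = 6/58 + 48/58 = 54/58 = 27/29

27/29


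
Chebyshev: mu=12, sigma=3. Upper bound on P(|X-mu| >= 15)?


k = 15/3 = 5
Chebyshev: P(|X-mu| >= k*sigma) <= 1/k^2 = 1/5^2 = 1/25

1/25


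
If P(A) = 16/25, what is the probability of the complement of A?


P(A') = 1 - P(A) = 1 - 16/25 = 9/25

9/25


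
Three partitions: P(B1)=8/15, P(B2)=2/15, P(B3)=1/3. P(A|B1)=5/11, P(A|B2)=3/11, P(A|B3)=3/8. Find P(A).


P(A) = P(A|B1)P(B1) + P(A|B2)P(B2) + P(A|B3)P(B3)
= 5/11*8/15 + 3/11*2/15 + 3/8*1/3
= 8/33 + 2/55 + 1/8 = 533/1320

533/1320


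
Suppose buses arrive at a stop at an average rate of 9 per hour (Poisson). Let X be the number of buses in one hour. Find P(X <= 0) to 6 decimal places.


P(X<=0) = e^(-9)*9^0/0!
≈ 0.0001234098
≈ 0.000123

0.000123


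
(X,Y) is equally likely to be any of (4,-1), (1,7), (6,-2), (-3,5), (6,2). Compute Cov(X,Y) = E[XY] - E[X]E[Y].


E[X]=14/5, E[Y]=11/5, E[XY]=-12/5
Cov(X,Y) = E[XY] - E[X]E[Y] = -12/5 - 14/5*11/5 = -214/25

-214/25


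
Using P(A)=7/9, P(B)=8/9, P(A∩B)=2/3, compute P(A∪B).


P(A∪B) = P(A) + P(B) - P(A∩B)
= 7/9 + 8/9 - 2/3 = 1

1


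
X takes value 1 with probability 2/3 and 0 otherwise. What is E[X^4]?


For Bernoulli: X in {0,1}
E[X^4] = 0^4*(1-2/3) + 1^4*2/3 = 2/3

2/3


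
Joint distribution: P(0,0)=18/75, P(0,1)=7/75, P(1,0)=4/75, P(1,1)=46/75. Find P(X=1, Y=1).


Read from table: P(X=1, Y=1) = 46/75

46/75


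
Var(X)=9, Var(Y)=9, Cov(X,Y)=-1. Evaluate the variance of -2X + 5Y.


Var(-2X + 5Y) = (-2)^2*Var(X) + 5^2*Var(Y) + 2*(-2)*5*Cov(X,Y)
= 4*9 + 25*9 - 20*(-1)
= 36 + 225 + 20 = 281

281


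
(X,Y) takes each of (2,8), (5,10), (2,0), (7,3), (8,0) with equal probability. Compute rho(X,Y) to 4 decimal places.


Cov(X,Y) = -2.7600, Var(X) = 6.1600, Var(Y) = 16.9600
rho = Cov/(sqrt(VarX)*sqrt(VarY)) = -0.2700

-0.2700


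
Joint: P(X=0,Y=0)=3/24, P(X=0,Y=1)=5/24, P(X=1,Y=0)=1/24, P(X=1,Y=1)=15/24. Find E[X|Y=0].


P(Y=0) = 4/24
E[X|Y=0] = (0*3 + 1*1)/4 = 1/4

1/4


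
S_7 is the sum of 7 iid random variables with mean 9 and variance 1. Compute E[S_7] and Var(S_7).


E[S_n] = n*mu = 7*9 = 63
Var(S_n) = n*sigma^2 = 7*1 = 7

E[S_7]=63, Var(S_7)=7


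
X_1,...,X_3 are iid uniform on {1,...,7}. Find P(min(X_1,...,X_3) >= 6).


P(min >= 6) = P(all X_i >= 6) = (P(X_1 >= 6))^3
= (2/7)^3 = 8/343

8/343


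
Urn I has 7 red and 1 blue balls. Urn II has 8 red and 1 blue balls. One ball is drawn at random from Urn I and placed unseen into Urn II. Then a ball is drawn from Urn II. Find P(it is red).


P(transfer red) = 7/8; P(transfer blue) = 1/8
If red transferred: Urn II has 9 red of 10, so P(red|red moved) = 9/10
If blue transferred: Urn II has 8 red of 10, so P(red|blue moved) = 4/5
By total probability: P(red) = 7/8*9/10 + 1/8*4/5 = 71/80

71/80


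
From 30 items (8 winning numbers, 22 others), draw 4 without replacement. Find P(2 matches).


P(X=2) = C(8,2)*C(22,2) / C(30,4)
= 28*231 / 27405
= 6468/27405 = 308/1305

308/1305


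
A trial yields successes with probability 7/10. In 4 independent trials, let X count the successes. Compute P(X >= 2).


P(X>=2) = P(X=2) + P(X=3) + P(X=4)
= 1323/5000 + 1029/2500 + 2401/10000
= 9163/10000

9163/10000


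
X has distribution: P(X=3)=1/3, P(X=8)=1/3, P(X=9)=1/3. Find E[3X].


E[3X] = sum(g(x)*P(x))
= 9*1/3 + 24*1/3 + 27*1/3
= 20

20


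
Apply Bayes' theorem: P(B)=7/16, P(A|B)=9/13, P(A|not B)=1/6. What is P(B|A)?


P(A) = P(A|B)P(B) + P(A|B')P(B') = 9/13*7/16 + 1/6*9/16 = 165/416
P(B|A) = P(A|B)P(B)/P(A) = (63/208)/(165/416) = 42/55

42/55


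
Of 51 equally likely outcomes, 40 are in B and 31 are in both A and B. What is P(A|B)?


P(A|B) = P(A∩B)/P(B) = (31/51)/(40/51) = 31/40

31/40


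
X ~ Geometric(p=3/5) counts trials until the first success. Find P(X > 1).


P(X > 1) = P(first 1 trials all fail) = (1-p)^1 = (2/5)^1 = 2/5

2/5


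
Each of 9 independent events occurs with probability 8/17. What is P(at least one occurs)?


P(at least one) = 1 - P(none)
P(none) = (1 - 8/17)^9 = (9/17)^9 = 387420489/118587876497
P(at least one) = 1 - 387420489/118587876497 = 118200456008/118587876497

118200456008/118587876497


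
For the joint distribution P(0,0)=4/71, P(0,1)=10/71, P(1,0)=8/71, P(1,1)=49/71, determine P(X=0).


P(X=0) = P(0,0)+P(0,1) = 4/71 + 10/71 = 14/71

14/71


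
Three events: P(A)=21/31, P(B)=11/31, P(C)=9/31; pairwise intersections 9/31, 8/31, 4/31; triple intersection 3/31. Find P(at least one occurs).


P(A∪B∪C) = P(A)+P(B)+P(C) - P(AB)-P(AC)-P(BC) + P(ABC)
= 21/31+11/31+9/31 - 9/31-8/31-4/31 + 3/31
= 23/31

23/31


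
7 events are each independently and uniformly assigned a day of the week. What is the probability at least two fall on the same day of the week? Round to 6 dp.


P(all different) = prod((7-i)/7 for i=0..6) = 0.006120
P(at least one match) = 1 - 0.006120 = 0.993880

0.993880


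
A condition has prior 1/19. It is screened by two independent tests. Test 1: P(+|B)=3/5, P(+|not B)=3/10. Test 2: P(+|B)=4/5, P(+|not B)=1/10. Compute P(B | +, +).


After test 1: P(+) = 3/5*1/19 + 3/10*18/19 = 6/19
P(B|+) = (3/95)/(6/19) = 1/10
After test 2 (use post1 as new prior): P(+) = 4/5*1/10 + 1/10*9/10 = 17/100
P(B|+,+) = (2/25)/(17/100) = 8/17

8/17


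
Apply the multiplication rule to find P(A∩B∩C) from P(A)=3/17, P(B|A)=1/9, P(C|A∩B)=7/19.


P(A∩B∩C) = P(A) * P(B|A) * P(C|A∩B)
= 3/17 * 1/9 * 7/19
= 1/51 * 7/19 = 7/969

7/969


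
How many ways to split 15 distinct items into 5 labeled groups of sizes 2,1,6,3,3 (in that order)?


15! = 1307674368000
Denominator: 2!=2 * 1!=1 * 6!=720 * 3!=6 * 3!=6
Coefficient = 1307674368000 / 51840 = 25225200

25225200


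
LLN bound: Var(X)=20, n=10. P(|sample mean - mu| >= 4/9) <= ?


Var(Xbar) = Var(X)/n = 20/10
Chebyshev: P(|Xbar-mu| >= 4/9) <= Var(Xbar)/(4/9)^2 = 2/(16/81) = 81/8
Bound exceeds 1, so trivial bound: 1

1


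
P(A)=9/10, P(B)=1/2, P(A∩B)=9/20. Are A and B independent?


P(A)*P(B) = 9/10*1/2 = 9/20
P(A∩B) = 9/20, which equals P(A)P(B), so independent

Yes, A and B are independent


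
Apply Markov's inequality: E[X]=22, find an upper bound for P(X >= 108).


Markov: P(X >= a) <= E[X]/a
P(X >= 108) <= 22/108 = 11/54

11/54


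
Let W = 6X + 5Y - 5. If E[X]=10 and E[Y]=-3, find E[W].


E[6X + 5Y - 5] = 6*E[X] + 5*E[Y] - 5
= (6)*(10) + (5)*(-3) + (-5)
= 60 - 15 - 5 = 40

40


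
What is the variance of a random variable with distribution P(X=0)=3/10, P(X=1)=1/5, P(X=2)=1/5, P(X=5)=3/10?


E[X] = 21/10, E[X^2] = 17/2
Var(X) = E[X^2] - (E[X])^2 = 17/2 - (21/10)^2 = 409/100

409/100


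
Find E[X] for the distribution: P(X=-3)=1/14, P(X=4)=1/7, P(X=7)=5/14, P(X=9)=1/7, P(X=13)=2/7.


E[X] = sum(x * P(x))
= -3*1/14 + 4*1/7 + 7*5/14 + 9*1/7 + 13*2/7
= 55/7

55/7


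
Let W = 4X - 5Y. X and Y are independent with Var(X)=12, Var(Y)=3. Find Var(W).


Independence => Cov(X,Y)=0
Var(4X - 5Y) = 4^2*Var(X) + (-5)^2*Var(Y)
= 16*12 + 25*3 = 267

267


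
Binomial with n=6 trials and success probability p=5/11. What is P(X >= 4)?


P(X>=4) = P(X=4) + P(X=5) + P(X=6)
= 337500/1771561 + 112500/1771561 + 15625/1771561
= 465625/1771561

465625/1771561


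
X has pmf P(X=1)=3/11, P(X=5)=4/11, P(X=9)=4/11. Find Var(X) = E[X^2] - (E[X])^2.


E[X] = 59/11, E[X^2] = 427/11
Var(X) = E[X^2] - (E[X])^2 = 427/11 - (59/11)^2 = 1216/121

1216/121


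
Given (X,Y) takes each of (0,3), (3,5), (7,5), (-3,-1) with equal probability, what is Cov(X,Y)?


E[X]=7/4, E[Y]=3, E[XY]=53/4
Cov(X,Y) = E[XY] - E[X]E[Y] = 53/4 - 7/4*3 = 8

8


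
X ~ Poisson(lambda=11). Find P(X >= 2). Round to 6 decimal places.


P(X>=2) = 1 - P(X<=1) = 1 - (e^(-11)*11^0/0! + e^(-11)*11^1/1!)
≈ 1 - (0.0000167017 + 0.0001837187)
= 1 - 0.0002004204 = 0.9997995796
≈ 0.999800

0.999800


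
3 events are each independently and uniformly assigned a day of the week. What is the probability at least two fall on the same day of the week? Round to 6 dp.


P(all different) = prod((7-i)/7 for i=0..2) = 0.612245
P(at least one match) = 1 - 0.612245 = 0.387755

0.387755


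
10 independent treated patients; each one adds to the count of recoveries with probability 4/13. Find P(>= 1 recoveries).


P(at least one) = 1 - P(none)
P(none) = (1 - 4/13)^10 = (9/13)^10 = 3486784401/137858491849
P(at least one) = 1 - 3486784401/137858491849 = 134371707448/137858491849

134371707448/137858491849


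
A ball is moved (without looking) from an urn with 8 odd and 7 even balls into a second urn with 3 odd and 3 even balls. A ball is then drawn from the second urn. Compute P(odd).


P(transfer odd) = 8/15; P(transfer even) = 7/15
If odd transferred: Urn II has 4 odd of 7, so P(odd|odd moved) = 4/7
If even transferred: Urn II has 3 odd of 7, so P(odd|even moved) = 3/7
By total probability: P(odd) = 8/15*4/7 + 7/15*3/7 = 53/105

53/105


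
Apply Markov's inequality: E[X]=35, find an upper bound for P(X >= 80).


Markov: P(X >= a) <= E[X]/a
P(X >= 80) <= 35/80 = 7/16

7/16


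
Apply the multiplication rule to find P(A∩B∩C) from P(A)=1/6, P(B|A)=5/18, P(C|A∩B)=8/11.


P(A∩B∩C) = P(A) * P(B|A) * P(C|A∩B)
= 1/6 * 5/18 * 8/11
= 5/108 * 8/11 = 10/297

10/297


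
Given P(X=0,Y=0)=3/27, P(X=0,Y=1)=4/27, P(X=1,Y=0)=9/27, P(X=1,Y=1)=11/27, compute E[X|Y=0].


P(Y=0) = 12/27
E[X|Y=0] = (0*3 + 1*9)/12 = 9/12 = 3/4

3/4


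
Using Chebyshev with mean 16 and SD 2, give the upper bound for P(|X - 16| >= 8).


k = 8/2 = 4
Chebyshev: P(|X-mu| >= k*sigma) <= 1/k^2 = 1/4^2 = 1/16

1/16


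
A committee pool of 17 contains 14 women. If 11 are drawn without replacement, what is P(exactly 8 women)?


P(X=8) = C(14,8)*C(3,3) / C(17,11)
= 3003*1 / 12376
= 3003/12376 = 33/136

33/136


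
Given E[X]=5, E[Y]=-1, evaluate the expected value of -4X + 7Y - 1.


E[-4X + 7Y - 1] = -4*E[X] + 7*E[Y] - 1
= (-4)*(5) + (7)*(-1) + (-1)
= -20 - 7 - 1 = -28

-28


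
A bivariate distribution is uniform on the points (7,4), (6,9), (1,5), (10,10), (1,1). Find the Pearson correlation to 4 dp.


Cov(X,Y) = 8.6000, Var(X) = 12.4000, Var(Y) = 10.9600
rho = Cov/(sqrt(VarX)*sqrt(VarY)) = 0.7377

0.7377


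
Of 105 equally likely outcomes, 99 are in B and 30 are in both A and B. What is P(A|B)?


P(A|B) = P(A∩B)/P(B) = (30/105)/(99/105) = 30/99 = 10/33

10/33


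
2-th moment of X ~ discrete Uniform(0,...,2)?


E[X^2] = (1/3) * sum(x^2 for x=0..2)
= 5/3

5/3


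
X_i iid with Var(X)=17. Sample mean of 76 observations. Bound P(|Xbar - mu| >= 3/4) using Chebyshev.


Var(Xbar) = Var(X)/n = 17/76
Chebyshev: P(|Xbar-mu| >= 3/4) <= Var(Xbar)/(3/4)^2 = (17/76)/(9/16) = 68/171

68/171


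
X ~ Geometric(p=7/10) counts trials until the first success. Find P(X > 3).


P(X > 3) = P(first 3 trials all fail) = (1-p)^3 = (3/10)^3 = 27/1000

27/1000


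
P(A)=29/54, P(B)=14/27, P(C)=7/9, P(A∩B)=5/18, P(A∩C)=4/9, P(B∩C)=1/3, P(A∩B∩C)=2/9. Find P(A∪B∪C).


P(A∪B∪C) = P(A)+P(B)+P(C) - P(AB)-P(AC)-P(BC) + P(ABC)
= 29/54+14/27+7/9 - 5/18-4/9-1/3 + 2/9
= 1

1


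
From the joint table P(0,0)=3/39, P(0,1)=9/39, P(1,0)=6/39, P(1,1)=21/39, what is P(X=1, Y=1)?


Read from table: P(X=1, Y=1) = 21/39 = 7/13

7/13


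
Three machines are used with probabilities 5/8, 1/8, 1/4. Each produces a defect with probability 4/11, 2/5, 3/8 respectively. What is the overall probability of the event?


P(A) = P(A|B1)P(B1) + P(A|B2)P(B2) + P(A|B3)P(B3)
= 4/11*5/8 + 2/5*1/8 + 3/8*1/4
= 5/22 + 1/20 + 3/32 = 653/1760

653/1760


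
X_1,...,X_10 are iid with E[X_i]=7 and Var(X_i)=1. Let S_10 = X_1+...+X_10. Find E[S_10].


E[S_n] = n*E[X_1] = 10*7 = 70

70


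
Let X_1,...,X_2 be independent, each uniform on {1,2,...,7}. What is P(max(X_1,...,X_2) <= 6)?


P(max <= 6) = P(all X_i <= 6) = (P(X_1 <= 6))^2
= (6/7)^2 = 36/49

36/49


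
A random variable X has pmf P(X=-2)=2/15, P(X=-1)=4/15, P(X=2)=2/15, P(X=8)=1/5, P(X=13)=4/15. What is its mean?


E[X] = sum(x * P(x))
= -2*2/15 - 1*4/15 + 2*2/15 + 8*1/5 + 13*4/15
= 24/5

24/5


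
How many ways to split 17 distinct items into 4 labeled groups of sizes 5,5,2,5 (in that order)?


17! = 355687428096000
Denominator: 5!=120 * 5!=120 * 2!=2 * 5!=120
Coefficient = 355687428096000 / 3456000 = 102918816

102918816


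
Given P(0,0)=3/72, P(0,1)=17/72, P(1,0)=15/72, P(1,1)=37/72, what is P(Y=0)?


P(Y=0) = P(0,0)+P(1,0) = 3/72 + 15/72 = 18/72 = 1/4

1/4


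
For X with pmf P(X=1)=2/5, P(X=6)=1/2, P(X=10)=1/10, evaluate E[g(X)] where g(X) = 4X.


E[4X] = sum(g(x)*P(x))
= 4*2/5 + 24*1/2 + 40*1/10
= 88/5

88/5


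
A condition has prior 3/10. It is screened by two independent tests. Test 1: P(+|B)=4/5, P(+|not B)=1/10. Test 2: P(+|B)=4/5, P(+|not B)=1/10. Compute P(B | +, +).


After test 1: P(+) = 4/5*3/10 + 1/10*7/10 = 31/100
P(B|+) = (6/25)/(31/100) = 24/31
After test 2 (use post1 as new prior): P(+) = 4/5*24/31 + 1/10*7/31 = 199/310
P(B|+,+) = (96/155)/(199/310) = 192/199

192/199


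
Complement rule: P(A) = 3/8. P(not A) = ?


P(A') = 1 - P(A) = 1 - 3/8 = 5/8

5/8


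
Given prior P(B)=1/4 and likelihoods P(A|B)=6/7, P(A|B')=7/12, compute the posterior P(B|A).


P(A) = P(A|B)P(B) + P(A|B')P(B') = 6/7*1/4 + 7/12*3/4 = 73/112
P(B|A) = P(A|B)P(B)/P(A) = (3/14)/(73/112) = 24/73

24/73


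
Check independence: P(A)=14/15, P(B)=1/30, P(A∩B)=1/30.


P(A)*P(B) = 14/15*1/30 = 7/225
P(A∩B) = 1/30 != 7/225, so not independent

No, A and B are not independent


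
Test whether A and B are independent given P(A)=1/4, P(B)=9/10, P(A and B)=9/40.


P(A)*P(B) = 1/4*9/10 = 9/40
P(A∩B) = 9/40, which equals P(A)P(B), so independent

Yes, A and B are independent


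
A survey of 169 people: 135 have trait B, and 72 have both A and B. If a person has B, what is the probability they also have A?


P(A|B) = P(A∩B)/P(B) = (72/169)/(135/169) = 72/135 = 8/15

8/15


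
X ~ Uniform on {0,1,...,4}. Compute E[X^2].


E[X^2] = (1/5) * sum(x^2 for x=0..4)
= 30/5 = 6

6


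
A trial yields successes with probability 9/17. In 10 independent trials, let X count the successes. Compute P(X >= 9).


P(X>=9) = P(X=9) + P(X=10)
= 30993639120/2015993900449 + 3486784401/2015993900449
= 34480423521/2015993900449

34480423521/2015993900449


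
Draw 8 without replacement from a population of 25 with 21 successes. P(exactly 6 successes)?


P(X=6) = C(21,6)*C(4,2) / C(25,8)
= 54264*6 / 1081575
= 325584/1081575 = 1904/6325

1904/6325


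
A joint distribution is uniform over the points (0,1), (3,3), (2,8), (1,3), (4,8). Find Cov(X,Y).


E[X]=2, E[Y]=23/5, E[XY]=12
Cov(X,Y) = E[XY] - E[X]E[Y] = 12 - 2*23/5 = 14/5

14/5


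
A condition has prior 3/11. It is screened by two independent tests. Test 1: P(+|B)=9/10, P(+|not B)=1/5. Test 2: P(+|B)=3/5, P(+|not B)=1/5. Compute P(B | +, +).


After test 1: P(+) = 9/10*3/11 + 1/5*8/11 = 43/110
P(B|+) = (27/110)/(43/110) = 27/43
After test 2 (use post1 as new prior): P(+) = 3/5*27/43 + 1/5*16/43 = 97/215
P(B|+,+) = (81/215)/(97/215) = 81/97

81/97


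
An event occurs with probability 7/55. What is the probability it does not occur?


P(A') = 1 - P(A) = 1 - 7/55 = 48/55

48/55


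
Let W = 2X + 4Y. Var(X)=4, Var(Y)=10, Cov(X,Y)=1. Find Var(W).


Var(2X + 4Y) = 2^2*Var(X) + 4^2*Var(Y) + 2*2*4*Cov(X,Y)
= 4*4 + 16*10 + 16*1
= 16 + 160 + 16 = 192

192


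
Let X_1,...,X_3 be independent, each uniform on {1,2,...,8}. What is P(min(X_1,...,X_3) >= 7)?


P(min >= 7) = P(all X_i >= 7) = (P(X_1 >= 7))^3
= (2/8)^3 = (1/4)^3 = 1/64

1/64


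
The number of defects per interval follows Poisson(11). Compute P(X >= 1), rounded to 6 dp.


P(X>=1) = 1 - P(X<=0) = 1 - (e^(-11)*11^0/0!)
≈ 1 - 0.0000167017 = 0.9999832983
≈ 0.999983

0.999983


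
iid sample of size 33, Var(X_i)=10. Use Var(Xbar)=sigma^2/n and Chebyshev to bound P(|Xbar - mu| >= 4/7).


Var(Xbar) = Var(X)/n = 10/33
Chebyshev: P(|Xbar-mu| >= 4/7) <= Var(Xbar)/(4/7)^2 = (10/33)/(16/49) = 245/264

245/264


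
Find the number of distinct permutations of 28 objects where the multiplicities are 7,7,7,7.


28! = 304888344611713860501504000000
Denominator: 7!=5040 * 7!=5040 * 7!=5040 * 7!=5040
Coefficient = 304888344611713860501504000000 / 645241282560000 = 472518347558400

472518347558400


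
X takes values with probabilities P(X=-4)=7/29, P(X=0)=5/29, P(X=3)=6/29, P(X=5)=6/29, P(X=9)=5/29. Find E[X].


E[X] = sum(x * P(x))
= -4*7/29 + 0*5/29 + 3*6/29 + 5*6/29 + 9*5/29
= 65/29

65/29


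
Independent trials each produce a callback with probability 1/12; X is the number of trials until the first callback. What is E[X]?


For geometric (trials until first success), E[X] = 1/p = 1/(1/12) = 12

12


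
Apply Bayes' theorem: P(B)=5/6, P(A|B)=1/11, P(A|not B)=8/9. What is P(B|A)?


P(A) = P(A|B)P(B) + P(A|B')P(B') = 1/11*5/6 + 8/9*1/6 = 133/594
P(B|A) = P(A|B)P(B)/P(A) = (5/66)/(133/594) = 45/133

45/133


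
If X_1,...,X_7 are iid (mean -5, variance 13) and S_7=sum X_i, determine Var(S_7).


By independence, Var(S_n) = n*Var(X_1) = 7*13 = 91

91


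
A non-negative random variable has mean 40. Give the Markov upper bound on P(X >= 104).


Markov: P(X >= a) <= E[X]/a
P(X >= 104) <= 40/104 = 5/13

5/13


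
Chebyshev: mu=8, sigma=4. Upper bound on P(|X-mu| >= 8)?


k = 8/4 = 2
Chebyshev: P(|X-mu| >= k*sigma) <= 1/k^2 = 1/2^2 = 1/4

1/4


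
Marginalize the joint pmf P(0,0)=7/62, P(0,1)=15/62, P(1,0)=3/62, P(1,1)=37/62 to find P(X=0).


P(X=0) = P(0,0)+P(0,1) = 7/62 + 15/62 = 22/62 = 11/31

11/31


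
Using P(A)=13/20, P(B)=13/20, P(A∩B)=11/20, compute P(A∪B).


P(A∪B) = P(A) + P(B) - P(A∩B)
= 13/20 + 13/20 - 11/20 = 3/4

3/4


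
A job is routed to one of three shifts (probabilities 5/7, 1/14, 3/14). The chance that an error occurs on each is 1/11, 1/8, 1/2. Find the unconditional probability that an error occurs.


P(A) = P(A|B1)P(B1) + P(A|B2)P(B2) + P(A|B3)P(B3)
= 1/11*5/7 + 1/8*1/14 + 1/2*3/14
= 5/77 + 1/112 + 3/28 = 223/1232

223/1232


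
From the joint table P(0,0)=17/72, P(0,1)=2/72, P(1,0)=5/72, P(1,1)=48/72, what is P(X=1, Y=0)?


Read from table: P(X=1, Y=0) = 5/72

5/72


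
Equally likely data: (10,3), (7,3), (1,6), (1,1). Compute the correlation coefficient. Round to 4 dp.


Cov(X,Y) = -0.9375, Var(X) = 15.1875, Var(Y) = 3.1875
rho = Cov/(sqrt(VarX)*sqrt(VarY)) = -0.1347

-0.1347


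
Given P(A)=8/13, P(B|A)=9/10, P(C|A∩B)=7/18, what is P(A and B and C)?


P(A∩B∩C) = P(A) * P(B|A) * P(C|A∩B)
= 8/13 * 9/10 * 7/18
= 36/65 * 7/18 = 14/65

14/65


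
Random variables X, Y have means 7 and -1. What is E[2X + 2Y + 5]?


E[2X + 2Y + 5] = 2*E[X] + 2*E[Y] + 5
= (2)*(7) + (2)*(-1) + (5)
= 14 - 2 + 5 = 17

17


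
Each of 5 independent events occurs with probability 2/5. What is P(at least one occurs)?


P(at least one) = 1 - P(none)
P(none) = (1 - 2/5)^5 = (3/5)^5 = 243/3125
P(at least one) = 1 - 243/3125 = 2882/3125

2882/3125


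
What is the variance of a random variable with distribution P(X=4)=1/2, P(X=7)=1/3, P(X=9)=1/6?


E[X] = 35/6, E[X^2] = 227/6
Var(X) = E[X^2] - (E[X])^2 = 227/6 - (35/6)^2 = 137/36

137/36


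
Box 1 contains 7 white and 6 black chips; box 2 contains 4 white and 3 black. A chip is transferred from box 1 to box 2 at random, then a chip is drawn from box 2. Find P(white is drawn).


P(transfer white) = 7/13; P(transfer black) = 6/13
If white transferred: Urn II has 5 white of 8, so P(white|white moved) = 5/8
If black transferred: Urn II has 4 white of 8, so P(white|black moved) = 1/2
By total probability: P(white) = 7/13*5/8 + 6/13*1/2 = 59/104

59/104


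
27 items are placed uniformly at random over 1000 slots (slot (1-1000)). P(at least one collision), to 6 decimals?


P(all different) = prod((1000-i)/1000 for i=0..26) = 0.701775
P(at least one match) = 1 - 0.701775 = 0.298225

0.298225


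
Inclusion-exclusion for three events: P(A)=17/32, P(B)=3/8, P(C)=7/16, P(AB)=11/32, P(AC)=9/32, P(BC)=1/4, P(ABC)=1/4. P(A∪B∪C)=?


P(A∪B∪C) = P(A)+P(B)+P(C) - P(AB)-P(AC)-P(BC) + P(ABC)
= 17/32+3/8+7/16 - 11/32-9/32-1/4 + 1/4
= 23/32

23/32


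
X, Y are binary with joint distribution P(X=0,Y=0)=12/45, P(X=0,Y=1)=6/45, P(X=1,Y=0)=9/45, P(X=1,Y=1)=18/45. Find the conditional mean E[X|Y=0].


P(Y=0) = 21/45
E[X|Y=0] = (0*12 + 1*9)/21 = 9/21 = 3/7

3/7


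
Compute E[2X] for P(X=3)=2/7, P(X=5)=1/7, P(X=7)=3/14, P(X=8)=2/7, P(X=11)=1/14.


E[2X] = sum(g(x)*P(x))
= 6*2/7 + 10*1/7 + 14*3/14 + 16*2/7 + 22*1/14
= 86/7

86/7


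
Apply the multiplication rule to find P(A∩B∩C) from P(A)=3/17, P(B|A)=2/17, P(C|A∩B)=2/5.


P(A∩B∩C) = P(A) * P(B|A) * P(C|A∩B)
= 3/17 * 2/17 * 2/5
= 6/289 * 2/5 = 12/1445

12/1445


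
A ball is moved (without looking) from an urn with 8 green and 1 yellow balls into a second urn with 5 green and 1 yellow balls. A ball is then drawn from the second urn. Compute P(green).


P(transfer green) = 8/9; P(transfer yellow) = 1/9
If green transferred: Urn II has 6 green of 7, so P(green|green moved) = 6/7
If yellow transferred: Urn II has 5 green of 7, so P(green|yellow moved) = 5/7
By total probability: P(green) = 8/9*6/7 + 1/9*5/7 = 53/63

53/63


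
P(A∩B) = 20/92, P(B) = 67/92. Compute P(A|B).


P(A|B) = P(A∩B)/P(B) = (20/92)/(67/92) = 20/67

20/67


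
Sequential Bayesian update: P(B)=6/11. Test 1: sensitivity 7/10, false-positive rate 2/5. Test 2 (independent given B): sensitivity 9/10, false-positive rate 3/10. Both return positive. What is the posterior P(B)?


After test 1: P(+) = 7/10*6/11 + 2/5*5/11 = 31/55
P(B|+) = (21/55)/(31/55) = 21/31
After test 2 (use post1 as new prior): P(+) = 9/10*21/31 + 3/10*10/31 = 219/310
P(B|+,+) = (189/310)/(219/310) = 63/73

63/73


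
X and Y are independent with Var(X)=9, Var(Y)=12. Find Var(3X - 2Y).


Independence => Cov(X,Y)=0
Var(3X - 2Y) = 3^2*Var(X) + (-2)^2*Var(Y)
= 9*9 + 4*12 = 129

129


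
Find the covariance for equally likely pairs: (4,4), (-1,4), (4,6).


E[X]=7/3, E[Y]=14/3, E[XY]=12
Cov(X,Y) = E[XY] - E[X]E[Y] = 12 - 7/3*14/3 = 10/9

10/9


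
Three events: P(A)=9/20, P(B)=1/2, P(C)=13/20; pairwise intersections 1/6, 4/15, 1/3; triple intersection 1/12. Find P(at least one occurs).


P(A∪B∪C) = P(A)+P(B)+P(C) - P(AB)-P(AC)-P(BC) + P(ABC)
= 9/20+1/2+13/20 - 1/6-4/15-1/3 + 1/12
= 11/12

11/12


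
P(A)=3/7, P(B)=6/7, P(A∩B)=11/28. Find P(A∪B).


P(A∪B) = P(A) + P(B) - P(A∩B)
= 3/7 + 6/7 - 11/28 = 25/28

25/28


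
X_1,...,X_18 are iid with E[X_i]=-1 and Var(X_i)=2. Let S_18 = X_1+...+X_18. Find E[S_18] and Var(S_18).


E[S_n] = n*mu = 18*-1 = -18
Var(S_n) = n*sigma^2 = 18*2 = 36

E[S_18]=-18, Var(S_18)=36


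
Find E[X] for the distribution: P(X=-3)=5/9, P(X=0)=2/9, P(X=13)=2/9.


E[X] = sum(x * P(x))
= -3*5/9 + 0*2/9 + 13*2/9
= 11/9

11/9


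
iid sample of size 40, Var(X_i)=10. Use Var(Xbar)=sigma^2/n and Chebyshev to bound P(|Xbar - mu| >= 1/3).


Var(Xbar) = Var(X)/n = 10/40
Chebyshev: P(|Xbar-mu| >= 1/3) <= Var(Xbar)/(1/3)^2 = (1/4)/(1/9) = 9/4
Bound exceeds 1, so trivial bound: 1

1


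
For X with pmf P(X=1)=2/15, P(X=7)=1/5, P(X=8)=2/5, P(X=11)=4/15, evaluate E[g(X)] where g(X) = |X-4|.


E[|X-4|] = sum(g(x)*P(x))
= 3*2/15 + 3*1/5 + 4*2/5 + 7*4/15
= 67/15

67/15


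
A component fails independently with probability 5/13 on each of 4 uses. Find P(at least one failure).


P(at least one) = 1 - P(none)
P(none) = (1 - 5/13)^4 = (8/13)^4 = 4096/28561
P(at least one) = 1 - 4096/28561 = 24465/28561

24465/28561


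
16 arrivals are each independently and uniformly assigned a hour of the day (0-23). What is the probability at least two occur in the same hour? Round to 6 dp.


P(all different) = prod((24-i)/24 for i=0..15) = 0.001270
P(at least one match) = 1 - 0.001270 = 0.998730

0.998730


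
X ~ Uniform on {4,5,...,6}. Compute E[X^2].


E[X^2] = (1/3) * sum(x^2 for x=4..6)
= 77/3

77/3


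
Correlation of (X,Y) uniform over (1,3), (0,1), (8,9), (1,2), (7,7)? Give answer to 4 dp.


Cov(X,Y) = 10.2400, Var(X) = 11.4400, Var(Y) = 9.4400
rho = Cov/(sqrt(VarX)*sqrt(VarY)) = 0.9854

0.9854


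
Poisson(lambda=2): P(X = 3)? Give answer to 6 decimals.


P(X=3) = e^(-2) * 2^3 / 3!
≈ 0.1353352832 * 8 / 6
≈ 0.180447

0.180447


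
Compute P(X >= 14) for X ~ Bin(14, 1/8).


P(X>=14) = P(X=14)
= 1/4398046511104
= 1/4398046511104

1/4398046511104


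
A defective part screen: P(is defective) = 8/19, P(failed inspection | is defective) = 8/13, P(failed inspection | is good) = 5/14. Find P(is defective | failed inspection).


P(A) = P(A|B)P(B) + P(A|B')P(B') = 8/13*8/19 + 5/14*11/19 = 1611/3458
P(B|A) = P(A|B)P(B)/P(A) = (64/247)/(1611/3458) = 896/1611

896/1611


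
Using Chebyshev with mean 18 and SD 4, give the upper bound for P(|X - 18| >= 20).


k = 20/4 = 5
Chebyshev: P(|X-mu| >= k*sigma) <= 1/k^2 = 1/5^2 = 1/25

1/25


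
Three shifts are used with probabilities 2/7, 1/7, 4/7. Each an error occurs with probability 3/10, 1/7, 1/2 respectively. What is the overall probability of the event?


P(A) = P(A|B1)P(B1) + P(A|B2)P(B2) + P(A|B3)P(B3)
= 3/10*2/7 + 1/7*1/7 + 1/2*4/7
= 3/35 + 1/49 + 2/7 = 96/245

96/245


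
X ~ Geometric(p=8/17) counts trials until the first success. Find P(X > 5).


P(X > 5) = P(first 5 trials all fail) = (1-p)^5 = (9/17)^5 = 59049/1419857

59049/1419857


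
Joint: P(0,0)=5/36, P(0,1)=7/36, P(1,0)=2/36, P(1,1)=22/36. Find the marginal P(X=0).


P(X=0) = P(0,0)+P(0,1) = 5/36 + 7/36 = 12/36 = 1/3

1/3


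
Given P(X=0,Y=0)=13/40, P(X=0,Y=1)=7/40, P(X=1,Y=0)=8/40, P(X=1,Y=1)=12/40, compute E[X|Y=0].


P(Y=0) = 21/40
E[X|Y=0] = (0*13 + 1*8)/21 = 8/21

8/21


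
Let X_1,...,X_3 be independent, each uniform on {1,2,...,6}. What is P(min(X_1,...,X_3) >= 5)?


P(min >= 5) = P(all X_i >= 5) = (P(X_1 >= 5))^3
= (2/6)^3 = (1/3)^3 = 1/27

1/27


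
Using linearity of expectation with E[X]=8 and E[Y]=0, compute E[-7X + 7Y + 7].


E[-7X + 7Y + 7] = -7*E[X] + 7*E[Y] + 7
= (-7)*(8) + (7)*(0) + (7)
= -56 + 0 + 7 = -49

-49


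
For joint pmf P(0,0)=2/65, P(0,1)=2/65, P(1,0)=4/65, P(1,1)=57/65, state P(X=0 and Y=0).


Read from table: P(X=0, Y=0) = 2/65

2/65


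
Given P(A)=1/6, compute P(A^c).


P(A') = 1 - P(A) = 1 - 1/6 = 5/6

5/6


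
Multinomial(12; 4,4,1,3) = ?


12! = 479001600
Denominator: 4!=24 * 4!=24 * 1!=1 * 3!=6
Coefficient = 479001600 / 3456 = 138600

138600


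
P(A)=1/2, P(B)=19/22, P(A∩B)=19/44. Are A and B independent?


P(A)*P(B) = 1/2*19/22 = 19/44
P(A∩B) = 19/44, which equals P(A)P(B), so independent

Yes, A and B are independent


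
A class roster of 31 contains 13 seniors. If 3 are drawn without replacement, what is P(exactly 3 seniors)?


P(X=3) = C(13,3)*C(18,0) / C(31,3)
= 286*1 / 4495
= 286/4495

286/4495


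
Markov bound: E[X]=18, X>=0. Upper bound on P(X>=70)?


Markov: P(X >= a) <= E[X]/a
P(X >= 70) <= 18/70 = 9/35

9/35


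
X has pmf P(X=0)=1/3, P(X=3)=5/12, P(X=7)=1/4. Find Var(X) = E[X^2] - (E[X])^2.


E[X] = 3, E[X^2] = 16
Var(X) = E[X^2] - (E[X])^2 = 16 - (3)^2 = 7

7


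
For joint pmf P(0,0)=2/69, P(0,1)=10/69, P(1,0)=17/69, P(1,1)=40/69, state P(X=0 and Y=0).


Read from table: P(X=0, Y=0) = 2/69

2/69


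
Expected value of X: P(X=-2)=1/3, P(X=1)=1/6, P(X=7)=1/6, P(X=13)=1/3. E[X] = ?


E[X] = sum(x * P(x))
= -2*1/3 + 1*1/6 + 7*1/6 + 13*1/3
= 5

5


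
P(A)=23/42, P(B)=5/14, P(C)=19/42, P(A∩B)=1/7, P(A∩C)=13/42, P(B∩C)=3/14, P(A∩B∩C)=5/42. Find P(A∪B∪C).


P(A∪B∪C) = P(A)+P(B)+P(C) - P(AB)-P(AC)-P(BC) + P(ABC)
= 23/42+5/14+19/42 - 1/7-13/42-3/14 + 5/42
= 17/21

17/21


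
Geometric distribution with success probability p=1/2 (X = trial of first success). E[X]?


For geometric (trials until first success), E[X] = 1/p = 1/(1/2) = 2

2


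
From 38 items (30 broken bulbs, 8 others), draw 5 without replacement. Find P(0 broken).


P(X=0) = C(30,0)*C(8,5) / C(38,5)
= 1*56 / 501942
= 56/501942 = 4/35853

4/35853


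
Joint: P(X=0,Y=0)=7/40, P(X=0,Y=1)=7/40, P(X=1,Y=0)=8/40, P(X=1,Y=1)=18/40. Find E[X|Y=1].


P(Y=1) = 25/40
E[X|Y=1] = (0*7 + 1*18)/25 = 18/25

18/25


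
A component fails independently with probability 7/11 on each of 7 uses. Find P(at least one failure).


P(at least one) = 1 - P(none)
P(none) = (1 - 7/11)^7 = (4/11)^7 = 16384/19487171
P(at least one) = 1 - 16384/19487171 = 19470787/19487171

19470787/19487171


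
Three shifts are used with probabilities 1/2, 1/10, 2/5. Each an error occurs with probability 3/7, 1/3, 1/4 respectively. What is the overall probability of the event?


P(A) = P(A|B1)P(B1) + P(A|B2)P(B2) + P(A|B3)P(B3)
= 3/7*1/2 + 1/3*1/10 + 1/4*2/5
= 3/14 + 1/30 + 1/10 = 73/210

73/210


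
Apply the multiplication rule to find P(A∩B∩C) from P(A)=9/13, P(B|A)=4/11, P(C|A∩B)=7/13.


P(A∩B∩C) = P(A) * P(B|A) * P(C|A∩B)
= 9/13 * 4/11 * 7/13
= 36/143 * 7/13 = 252/1859

252/1859


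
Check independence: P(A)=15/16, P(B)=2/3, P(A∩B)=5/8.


P(A)*P(B) = 15/16*2/3 = 5/8
P(A∩B) = 5/8, which equals P(A)P(B), so independent

Yes, A and B are independent


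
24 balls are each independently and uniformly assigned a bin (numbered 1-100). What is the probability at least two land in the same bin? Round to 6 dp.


P(all different) = prod((100-i)/100 for i=0..23) = 0.049497
P(at least one match) = 1 - 0.049497 = 0.950503

0.950503


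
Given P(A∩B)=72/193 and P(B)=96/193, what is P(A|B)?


P(A|B) = P(A∩B)/P(B) = (72/193)/(96/193) = 72/96 = 3/4

3/4


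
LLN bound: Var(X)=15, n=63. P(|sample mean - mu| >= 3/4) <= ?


Var(Xbar) = Var(X)/n = 15/63
Chebyshev: P(|Xbar-mu| >= 3/4) <= Var(Xbar)/(3/4)^2 = (5/21)/(9/16) = 80/189

80/189


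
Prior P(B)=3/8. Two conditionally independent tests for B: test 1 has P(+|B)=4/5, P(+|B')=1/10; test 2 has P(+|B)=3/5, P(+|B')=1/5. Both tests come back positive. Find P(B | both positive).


After test 1: P(+) = 4/5*3/8 + 1/10*5/8 = 29/80
P(B|+) = (3/10)/(29/80) = 24/29
After test 2 (use post1 as new prior): P(+) = 3/5*24/29 + 1/5*5/29 = 77/145
P(B|+,+) = (72/145)/(77/145) = 72/77

72/77


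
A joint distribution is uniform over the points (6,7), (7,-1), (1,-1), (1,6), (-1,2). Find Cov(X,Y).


E[X]=14/5, E[Y]=13/5, E[XY]=38/5
Cov(X,Y) = E[XY] - E[X]E[Y] = 38/5 - 14/5*13/5 = 8/25

8/25


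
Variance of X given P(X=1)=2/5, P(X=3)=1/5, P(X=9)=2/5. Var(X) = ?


E[X] = 23/5, E[X^2] = 173/5
Var(X) = E[X^2] - (E[X])^2 = 173/5 - (23/5)^2 = 336/25

336/25


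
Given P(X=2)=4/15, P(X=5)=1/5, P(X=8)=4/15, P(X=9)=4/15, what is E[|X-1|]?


E[|X-1|] = sum(g(x)*P(x))
= 1*4/15 + 4*1/5 + 7*4/15 + 8*4/15
= 76/15

76/15


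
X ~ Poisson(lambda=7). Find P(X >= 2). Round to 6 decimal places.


P(X>=2) = 1 - P(X<=1) = 1 - (e^(-7)*7^0/0! + e^(-7)*7^1/1!)
≈ 1 - (0.0009118820 + 0.0063831738)
= 1 - 0.0072950558 = 0.9927049442
≈ 0.992705

0.992705


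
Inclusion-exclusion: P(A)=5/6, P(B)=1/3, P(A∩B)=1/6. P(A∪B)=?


P(A∪B) = P(A) + P(B) - P(A∩B)
= 5/6 + 1/3 - 1/6 = 1

1


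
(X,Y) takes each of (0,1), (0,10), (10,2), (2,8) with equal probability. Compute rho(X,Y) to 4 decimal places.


Cov(X,Y) = -6.7500, Var(X) = 17.0000, Var(Y) = 14.6875
rho = Cov/(sqrt(VarX)*sqrt(VarY)) = -0.4272

-0.4272


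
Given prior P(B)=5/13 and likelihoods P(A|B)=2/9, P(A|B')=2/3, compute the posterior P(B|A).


P(A) = P(A|B)P(B) + P(A|B')P(B') = 2/9*5/13 + 2/3*8/13 = 58/117
P(B|A) = P(A|B)P(B)/P(A) = (10/117)/(58/117) = 5/29

5/29


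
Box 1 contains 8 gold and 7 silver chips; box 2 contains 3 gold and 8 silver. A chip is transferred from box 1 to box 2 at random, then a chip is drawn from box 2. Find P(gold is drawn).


P(transfer gold) = 8/15; P(transfer silver) = 7/15
If gold transferred: Urn II has 4 gold of 12, so P(gold|gold moved) = 1/3
If silver transferred: Urn II has 3 gold of 12, so P(gold|silver moved) = 1/4
By total probability: P(gold) = 8/15*1/3 + 7/15*1/4 = 53/180

53/180


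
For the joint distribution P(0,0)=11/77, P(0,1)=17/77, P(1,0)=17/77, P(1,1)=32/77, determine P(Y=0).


P(Y=0) = P(0,0)+P(1,0) = 11/77 + 17/77 = 28/77 = 4/11

4/11


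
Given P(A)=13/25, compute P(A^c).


P(A') = 1 - P(A) = 1 - 13/25 = 12/25

12/25


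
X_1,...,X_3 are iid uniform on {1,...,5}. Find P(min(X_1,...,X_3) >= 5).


P(min >= 5) = P(all X_i >= 5) = (P(X_1 >= 5))^3
= (1/5)^3 = 1/125

1/125


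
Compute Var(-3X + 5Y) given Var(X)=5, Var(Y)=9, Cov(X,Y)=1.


Var(-3X + 5Y) = (-3)^2*Var(X) + 5^2*Var(Y) + 2*(-3)*5*Cov(X,Y)
= 9*5 + 25*9 - 30*1
= 45 + 225 - 30 = 240

240


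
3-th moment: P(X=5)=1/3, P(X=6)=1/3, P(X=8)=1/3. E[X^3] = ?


E[X^3] = sum(x^3 * P(x))
= 125*1/3 + 216*1/3 + 512*1/3
= 853/3

853/3


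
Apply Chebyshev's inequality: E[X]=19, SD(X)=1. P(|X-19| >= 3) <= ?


k = 3/1 = 3
Chebyshev: P(|X-mu| >= k*sigma) <= 1/k^2 = 1/3^2 = 1/9

1/9
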